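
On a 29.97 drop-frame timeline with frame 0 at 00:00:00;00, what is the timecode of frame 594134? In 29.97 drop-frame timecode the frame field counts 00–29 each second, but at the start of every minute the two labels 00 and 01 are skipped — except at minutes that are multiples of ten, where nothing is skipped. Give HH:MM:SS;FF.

Ten DF minutes hold 17982 frames, so frame 594134 lies in block 33 (frames 593406–611387) with 728 frames into that block.
The block's first minute is 1800 frames and the rest 1798 each; 728 frames reaches minute 0, so 33 × 18 + 0 × 2 = 594 labels have been skipped so far.
Adding those back, label number 594134 + 594 = 594728 at 30 labels/s is 19824 s + 8 f = 5 h 30 min 24 s frame 8, i.e. 05:30:24;08.

05:30:24;08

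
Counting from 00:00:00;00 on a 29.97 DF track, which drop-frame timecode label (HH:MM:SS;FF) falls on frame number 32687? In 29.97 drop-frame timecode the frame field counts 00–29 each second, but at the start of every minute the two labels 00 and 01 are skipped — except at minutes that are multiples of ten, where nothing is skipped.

Each 10-minute DF block holds 10 × 60 × 30 − 9 × 2 = 17982 frames. 32687 ÷ 17982 → 1 full block, remainder 14705.
Within the partial block the first minute is 1800 frames and each further minute 1798, so 8 further minute boundaries passed. Total skipped labels = 18 × 1 + 2 × 8 = 34.
Non-drop label index = 32687 + 34 = 32721; at 30 labels/s that is 00:18:10:21, i.e. DF 00:18:10;21.

00:18:10;21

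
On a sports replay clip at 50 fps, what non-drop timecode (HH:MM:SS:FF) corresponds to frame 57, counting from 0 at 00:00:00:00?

57 ÷ 50 = 1 full seconds, remainder 7 frames.
1 s = 0 h 0 min 1 s.
Timecode: 00:00:01:07.

00:00:01:07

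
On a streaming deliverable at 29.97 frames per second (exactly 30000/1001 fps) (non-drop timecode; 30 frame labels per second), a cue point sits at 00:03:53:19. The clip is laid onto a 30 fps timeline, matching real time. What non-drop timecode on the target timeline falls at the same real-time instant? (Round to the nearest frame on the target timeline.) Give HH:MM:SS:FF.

00:03:53:26

Source frame index: (0×3600 + 3×60 + 53) × 30 + 19 = 7009.
Real time: 7009 / (30000/1001) = 7016009/30000 s.
Target frame: (7016009/30000) × (30) = 7016009/1000 ≈ 7016.009 → 7016.
At 30 labels/s: frame 7016 → 00:03:53:26.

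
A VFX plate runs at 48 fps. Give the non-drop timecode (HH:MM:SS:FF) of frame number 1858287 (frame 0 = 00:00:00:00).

10:45:14:15

1858287 ÷ 48 = 38714 full seconds, remainder 15 frames.
38714 s = 10 h 45 min 14 s.
Timecode: 10:45:14:15.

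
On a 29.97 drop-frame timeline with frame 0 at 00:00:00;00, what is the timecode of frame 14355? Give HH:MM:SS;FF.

Each 10-minute DF block holds 10 × 60 × 30 − 9 × 2 = 17982 frames. 14355 ÷ 17982 → 0 full blocks, remainder 14355.
Within the partial block the first minute is 1800 frames and each further minute 1798, so 7 further minute boundaries passed. Total skipped labels = 18 × 0 + 2 × 7 = 14.
Non-drop label index = 14355 + 14 = 14369; at 30 labels/s that is 00:07:58:29, i.e. DF 00:07:58;29.

00:07:58;29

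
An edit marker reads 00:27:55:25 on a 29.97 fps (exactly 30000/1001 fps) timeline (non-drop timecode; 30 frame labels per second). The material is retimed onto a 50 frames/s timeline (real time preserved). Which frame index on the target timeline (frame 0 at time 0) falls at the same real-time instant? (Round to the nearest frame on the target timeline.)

frame 83875

Source frame index: (0×3600 + 27×60 + 55) × 30 + 25 = 50275.
Real time: 50275 / (30000/1001) = 2013011/1200 s.
Target frame: (2013011/1200) × (50) = 2013011/24 ≈ 83875.458 → 83875.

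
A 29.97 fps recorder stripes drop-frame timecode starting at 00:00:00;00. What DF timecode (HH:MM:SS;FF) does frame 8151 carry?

Ten DF minutes hold 17982 frames, so frame 8151 lies in block 0 (frames 0–17981) with 8151 frames into that block.
The block's first minute is 1800 frames and the rest 1798 each; 8151 frames reaches minute 4, so 0 × 18 + 4 × 2 = 8 labels have been skipped so far.
Adding those back, label number 8151 + 8 = 8159 at 30 labels/s is 271 s + 29 f = 0 h 4 min 31 s frame 29, i.e. 00:04:31;29.

00:04:31;29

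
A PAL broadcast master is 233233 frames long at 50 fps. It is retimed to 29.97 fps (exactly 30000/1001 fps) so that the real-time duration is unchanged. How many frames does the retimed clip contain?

Target frames = source frames × (target rate / source rate) = 233233 × (30000/1001)/(50) = 233233 × 600/1001 = 139800.

139800 frames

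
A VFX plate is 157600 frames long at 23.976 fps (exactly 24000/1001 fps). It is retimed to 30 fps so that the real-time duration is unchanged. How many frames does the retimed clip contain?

197197 frames

Target frames = source frames × (target rate / source rate) = 157600 × (30)/(24000/1001) = 157600 × 1001/800 = 197197.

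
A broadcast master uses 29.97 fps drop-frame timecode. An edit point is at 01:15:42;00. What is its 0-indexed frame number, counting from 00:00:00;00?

136124

Complete 10-minute blocks: 7, each 17982 frames → 125874.
Remaining 5 whole minutes in the current block: 1800 + 4 × 1798 = 8992 frames.
Within the current minute: 42 × 30 + 0 − 2 = 1258 (labels ;00/;01 skipped at this minute). Total = 125874 + 8992 + 1258 = 136124.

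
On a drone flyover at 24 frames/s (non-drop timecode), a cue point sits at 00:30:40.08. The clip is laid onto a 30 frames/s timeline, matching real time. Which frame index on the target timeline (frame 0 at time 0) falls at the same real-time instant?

Source frame index: (0×3600 + 30×60 + 40) × 24 + 8 = 44168.
Real time: 44168 / (24) = 5521/3 s.
Target frame: (5521/3) × (30) = 55210.

frame 55210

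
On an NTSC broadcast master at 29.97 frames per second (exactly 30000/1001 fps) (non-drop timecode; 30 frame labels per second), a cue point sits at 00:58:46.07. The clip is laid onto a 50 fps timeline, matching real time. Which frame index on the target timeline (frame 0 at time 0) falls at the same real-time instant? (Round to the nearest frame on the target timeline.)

frame 176488

Source frame index: (0×3600 + 58×60 + 46) × 30 + 7 = 105787.
Real time: 105787 / (30000/1001) = 105892787/30000 s.
Target frame: (105892787/30000) × (50) = 105892787/600 ≈ 176487.978 → 176488.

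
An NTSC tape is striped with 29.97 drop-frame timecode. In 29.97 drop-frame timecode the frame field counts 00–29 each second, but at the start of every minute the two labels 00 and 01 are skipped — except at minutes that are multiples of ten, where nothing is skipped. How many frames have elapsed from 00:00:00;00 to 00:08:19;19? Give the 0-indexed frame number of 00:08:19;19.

14973

As if non-drop at 30 labels/s: (0 × 3600 + 8 × 60 + 19) × 30 + 19 = 14989.
Minute boundaries passed: 8; those not divisible by 10: 8 − 0 = 8; dropped labels = 2 × 8 = 16.
Actual frame index = 14989 − 16 = 14973.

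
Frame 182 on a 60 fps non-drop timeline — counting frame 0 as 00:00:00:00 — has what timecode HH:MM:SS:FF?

00:00:03:02

182 ÷ 60 = 3 full seconds, remainder 2 frames.
3 s = 0 h 0 min 3 s.
Timecode: 00:00:03:02.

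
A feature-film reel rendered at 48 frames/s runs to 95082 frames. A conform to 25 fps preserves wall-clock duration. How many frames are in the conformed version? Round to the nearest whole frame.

Frames at target rate = 95082 × (25) / (48) = 396175/8 ≈ 49521.875.
Nearest whole frame: 49522.

49522 frames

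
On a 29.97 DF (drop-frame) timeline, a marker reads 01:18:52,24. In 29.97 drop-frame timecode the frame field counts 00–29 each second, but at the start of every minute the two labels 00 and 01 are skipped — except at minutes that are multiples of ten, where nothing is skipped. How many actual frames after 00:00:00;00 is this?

As if non-drop at 30 labels/s: (1 × 3600 + 18 × 60 + 52) × 30 + 24 = 141984.
Minute boundaries passed: 78; those not divisible by 10: 78 − 7 = 71; dropped labels = 2 × 71 = 142.
Actual frame index = 141984 − 142 = 141842.

141842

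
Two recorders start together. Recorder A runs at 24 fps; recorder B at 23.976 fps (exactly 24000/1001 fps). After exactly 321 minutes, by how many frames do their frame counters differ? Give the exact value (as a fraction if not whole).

462240/1001 frames

321 min = 19260 s.
A emits 24 × 19260 = 462240 frames; B emits 24000/1001 × 19260 = 462240000/1001.
Difference = 462240/1001 frames (≈ 461.7782); B is behind A.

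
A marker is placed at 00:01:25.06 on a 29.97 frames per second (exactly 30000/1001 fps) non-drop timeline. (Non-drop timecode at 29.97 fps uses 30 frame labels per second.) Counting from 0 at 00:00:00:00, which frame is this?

frame 2556

Total seconds to the label: (0 × 3600 + 1 × 60 + 25) = 85.
Frame index = 85 × 30 + 6 = 2556.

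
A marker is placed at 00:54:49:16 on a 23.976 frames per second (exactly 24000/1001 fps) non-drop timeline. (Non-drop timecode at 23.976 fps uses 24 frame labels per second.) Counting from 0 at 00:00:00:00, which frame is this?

Total seconds to the label: (0 × 3600 + 54 × 60 + 49) = 3289.
Frame index = 3289 × 24 + 16 = 78952.

frame 78952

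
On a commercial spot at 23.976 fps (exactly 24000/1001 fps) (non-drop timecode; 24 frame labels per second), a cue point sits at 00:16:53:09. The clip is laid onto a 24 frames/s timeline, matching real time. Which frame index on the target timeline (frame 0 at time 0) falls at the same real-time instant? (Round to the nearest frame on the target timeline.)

Source frame index: (0×3600 + 16×60 + 53) × 24 + 9 = 24321.
Real time: 24321 / (24000/1001) = 8115107/8000 s.
Target frame: (8115107/8000) × (24) = 24345321/1000 ≈ 24345.321 → 24345.

frame 24345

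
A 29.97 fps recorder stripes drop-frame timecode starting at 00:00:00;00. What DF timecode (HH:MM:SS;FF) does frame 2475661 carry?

Each 10-minute DF block holds 10 × 60 × 30 − 9 × 2 = 17982 frames. 2475661 ÷ 17982 → 137 full blocks, remainder 12127.
Within the partial block the first minute is 1800 frames and each further minute 1798, so 6 further minute boundaries passed. Total skipped labels = 18 × 137 + 2 × 6 = 2478.
Non-drop label index = 2475661 + 2478 = 2478139; at 30 labels/s that is 22:56:44:19, i.e. DF 22:56:44;19.

22:56:44;19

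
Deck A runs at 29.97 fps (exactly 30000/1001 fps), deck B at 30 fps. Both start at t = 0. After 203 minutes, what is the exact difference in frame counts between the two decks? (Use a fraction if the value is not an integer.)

52200/143 frames

203 min = 12180 s.
A emits 30000/1001 × 12180 = 52200000/143 frames; B emits 30 × 12180 = 365400.
Difference = 52200/143 frames (≈ 365.0350); B is ahead of A.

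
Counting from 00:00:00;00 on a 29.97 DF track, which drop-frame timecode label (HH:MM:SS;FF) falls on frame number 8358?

00:04:38;26

Ten DF minutes hold 17982 frames, so frame 8358 lies in block 0 (frames 0–17981) with 8358 frames into that block.
The block's first minute is 1800 frames and the rest 1798 each; 8358 frames reaches minute 4, so 0 × 18 + 4 × 2 = 8 labels have been skipped so far.
Adding those back, label number 8358 + 8 = 8366 at 30 labels/s is 278 s + 26 f = 0 h 4 min 38 s frame 26, i.e. 00:04:38;26.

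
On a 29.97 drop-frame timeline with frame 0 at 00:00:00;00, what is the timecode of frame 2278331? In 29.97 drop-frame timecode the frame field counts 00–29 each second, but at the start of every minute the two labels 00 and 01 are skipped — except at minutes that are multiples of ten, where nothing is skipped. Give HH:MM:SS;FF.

21:07:00;13

Each 10-minute DF block holds 10 × 60 × 30 − 9 × 2 = 17982 frames. 2278331 ÷ 17982 → 126 full blocks, remainder 12599.
Within the partial block the first minute is 1800 frames and each further minute 1798, so 7 further minute boundaries passed. Total skipped labels = 18 × 126 + 2 × 7 = 2282.
Non-drop label index = 2278331 + 2282 = 2280613; at 30 labels/s that is 21:07:00:13, i.e. DF 21:07:00;13.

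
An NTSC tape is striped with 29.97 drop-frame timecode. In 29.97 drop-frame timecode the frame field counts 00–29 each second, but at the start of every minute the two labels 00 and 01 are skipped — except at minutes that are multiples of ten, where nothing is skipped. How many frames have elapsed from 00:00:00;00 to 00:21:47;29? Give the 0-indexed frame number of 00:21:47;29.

Complete 10-minute blocks: 2, each 17982 frames → 35964.
Remaining 1 whole minute in the current block: 1800 + 0 × 1798 = 1800 frames.
Within the current minute: 47 × 30 + 29 − 2 = 1437 (labels ;00/;01 skipped at this minute). Total = 35964 + 1800 + 1437 = 39201.

39201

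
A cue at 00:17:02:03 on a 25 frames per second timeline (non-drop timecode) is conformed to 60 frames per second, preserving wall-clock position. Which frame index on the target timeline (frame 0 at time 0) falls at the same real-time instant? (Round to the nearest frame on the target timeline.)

Source frame index: (0×3600 + 17×60 + 2) × 25 + 3 = 25553.
Real time: 25553 / (25) = 25553/25 s.
Target frame: (25553/25) × (60) = 306636/5 ≈ 61327.200 → 61327.

frame 61327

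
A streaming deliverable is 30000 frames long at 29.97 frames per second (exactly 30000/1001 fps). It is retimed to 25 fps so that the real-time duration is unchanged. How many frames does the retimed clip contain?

Target frames = source frames × (target rate / source rate) = 30000 × (25)/(30000/1001) = 30000 × 1001/1200 = 25025.

25025 frames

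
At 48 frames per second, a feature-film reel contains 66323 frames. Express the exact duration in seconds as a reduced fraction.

Running time = 66323 ÷ (48) = 66323 × 1/48 = 66323/48 s.

66323/48 seconds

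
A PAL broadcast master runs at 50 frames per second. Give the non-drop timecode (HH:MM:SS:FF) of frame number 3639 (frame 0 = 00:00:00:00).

3639 ÷ 50 = 72 full seconds, remainder 39 frames.
72 s = 0 h 1 min 12 s.
Timecode: 00:01:12:39.

00:01:12:39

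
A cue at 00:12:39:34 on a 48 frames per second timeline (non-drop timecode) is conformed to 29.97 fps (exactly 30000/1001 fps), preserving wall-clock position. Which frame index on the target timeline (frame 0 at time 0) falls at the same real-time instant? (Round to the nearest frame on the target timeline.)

frame 22768

Source frame index: (0×3600 + 12×60 + 39) × 48 + 34 = 36466.
Real time: 36466 / (48) = 18233/24 s.
Target frame: (18233/24) × (30000/1001) = 22791250/1001 ≈ 22768.482 → 22768.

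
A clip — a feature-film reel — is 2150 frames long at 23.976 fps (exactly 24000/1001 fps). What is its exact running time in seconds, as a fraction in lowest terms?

Running time = 2150 ÷ (24000/1001) = 2150 × 1001/24000 = 43043/480 s.

43043/480 seconds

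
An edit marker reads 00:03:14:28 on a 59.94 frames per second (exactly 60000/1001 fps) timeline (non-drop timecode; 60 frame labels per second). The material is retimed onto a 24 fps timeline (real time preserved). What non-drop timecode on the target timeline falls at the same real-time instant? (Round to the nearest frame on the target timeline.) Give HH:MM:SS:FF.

00:03:14:16

Source frame index: (0×3600 + 3×60 + 14) × 60 + 28 = 11668.
Real time: 11668 / (60000/1001) = 2919917/15000 s.
Target frame: (2919917/15000) × (24) = 2919917/625 ≈ 4671.867 → 4672.
At 24 labels/s: frame 4672 → 00:03:14:16.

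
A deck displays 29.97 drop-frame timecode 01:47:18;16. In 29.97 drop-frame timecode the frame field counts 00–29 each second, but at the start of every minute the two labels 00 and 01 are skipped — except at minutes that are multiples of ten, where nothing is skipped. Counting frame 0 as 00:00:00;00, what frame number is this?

As if non-drop at 30 labels/s: (1 × 3600 + 47 × 60 + 18) × 30 + 16 = 193156.
Minute boundaries passed: 107; those not divisible by 10: 107 − 10 = 97; dropped labels = 2 × 97 = 194.
Actual frame index = 193156 − 194 = 192962.

192962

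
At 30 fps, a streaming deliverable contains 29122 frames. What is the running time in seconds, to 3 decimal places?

Running time = 29122 × 1/30 = 14561/15 s ≈ 970.733 s.

970.733 seconds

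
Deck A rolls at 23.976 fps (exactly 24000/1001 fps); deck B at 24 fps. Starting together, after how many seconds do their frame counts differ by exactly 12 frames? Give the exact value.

The gap grows by |24 − 24000/1001| = 24/1001 frames per second.
Time for a 12-frame gap: 12 ÷ (24/1001) = 500.5 s.

500.5 seconds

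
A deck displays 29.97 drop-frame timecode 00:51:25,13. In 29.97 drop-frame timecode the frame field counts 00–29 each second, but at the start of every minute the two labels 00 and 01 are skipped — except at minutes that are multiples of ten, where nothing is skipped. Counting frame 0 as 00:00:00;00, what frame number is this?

92471

As if non-drop at 30 labels/s: (0 × 3600 + 51 × 60 + 25) × 30 + 13 = 92563.
Minute boundaries passed: 51; those not divisible by 10: 51 − 5 = 46; dropped labels = 2 × 46 = 92.
Actual frame index = 92563 − 92 = 92471.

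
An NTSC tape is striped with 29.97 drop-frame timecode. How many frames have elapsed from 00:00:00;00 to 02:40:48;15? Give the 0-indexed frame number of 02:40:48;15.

As if non-drop at 30 labels/s: (2 × 3600 + 40 × 60 + 48) × 30 + 15 = 289455.
Minute boundaries passed: 160; those not divisible by 10: 160 − 16 = 144; dropped labels = 2 × 144 = 288.
Actual frame index = 289455 − 288 = 289167.

289167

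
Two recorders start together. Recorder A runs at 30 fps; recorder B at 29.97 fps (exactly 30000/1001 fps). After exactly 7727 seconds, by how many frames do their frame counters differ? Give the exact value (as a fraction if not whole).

231810/1001 frames

A emits 30 × 7727 = 231810 frames; B emits 30000/1001 × 7727 = 231810000/1001.
Difference = 231810/1001 frames (≈ 231.5784); B is behind A.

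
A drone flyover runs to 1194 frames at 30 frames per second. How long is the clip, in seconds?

39.8 seconds

Running time = 1194 / (30) = 39.8 s.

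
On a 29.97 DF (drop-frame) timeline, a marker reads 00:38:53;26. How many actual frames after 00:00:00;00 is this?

Complete 10-minute blocks: 3, each 17982 frames → 53946.
Remaining 8 whole minutes in the current block: 1800 + 7 × 1798 = 14386 frames.
Within the current minute: 53 × 30 + 26 − 2 = 1614 (labels ;00/;01 skipped at this minute). Total = 53946 + 14386 + 1614 = 69946.

69946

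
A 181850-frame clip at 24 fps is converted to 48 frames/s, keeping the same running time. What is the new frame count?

363700 frames

Target frames = source frames × (target rate / source rate) = 181850 × (48)/(24) = 181850 × 2 = 363700.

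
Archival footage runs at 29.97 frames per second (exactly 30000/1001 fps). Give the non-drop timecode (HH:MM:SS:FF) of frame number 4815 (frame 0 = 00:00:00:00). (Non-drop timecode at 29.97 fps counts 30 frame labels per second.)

4815 ÷ 30 = 160 full seconds, remainder 15 frames.
160 s = 0 h 2 min 40 s.
Timecode: 00:02:40:15.

00:02:40:15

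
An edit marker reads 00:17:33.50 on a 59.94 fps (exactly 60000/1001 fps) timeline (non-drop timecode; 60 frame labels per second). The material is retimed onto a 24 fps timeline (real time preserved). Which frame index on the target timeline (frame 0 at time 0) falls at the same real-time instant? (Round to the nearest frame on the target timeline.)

Source frame index: (0×3600 + 17×60 + 33) × 60 + 50 = 63230.
Real time: 63230 / (60000/1001) = 6329323/6000 s.
Target frame: (6329323/6000) × (24) = 6329323/250 ≈ 25317.292 → 25317.

frame 25317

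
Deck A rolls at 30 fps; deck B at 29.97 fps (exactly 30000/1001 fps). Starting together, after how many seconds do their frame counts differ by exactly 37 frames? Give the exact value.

The gap grows by |30000/1001 − 30| = 30/1001 frames per second.
Time for a 37-frame gap: 37 ÷ (30/1001) = 37037/30 s.

37037/30 seconds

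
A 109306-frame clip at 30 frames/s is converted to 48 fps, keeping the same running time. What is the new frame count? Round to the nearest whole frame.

174890 frames

Frames at target rate = 109306 × (48) / (30) = 874448/5 ≈ 174889.600.
Nearest whole frame: 174890.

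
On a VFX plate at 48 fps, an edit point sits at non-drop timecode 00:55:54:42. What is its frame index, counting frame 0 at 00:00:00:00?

Total seconds to the label: (0 × 3600 + 55 × 60 + 54) = 3354.
Frame index = 3354 × 48 + 42 = 161034.

161034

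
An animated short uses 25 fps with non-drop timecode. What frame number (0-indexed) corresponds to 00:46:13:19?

Total seconds to the label: (0 × 3600 + 46 × 60 + 13) = 2773.
Frame index = 2773 × 25 + 19 = 69344.

69344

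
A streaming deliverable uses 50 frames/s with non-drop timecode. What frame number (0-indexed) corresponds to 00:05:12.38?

frame 15638

Total seconds to the label: (0 × 3600 + 5 × 60 + 12) = 312.
Frame index = 312 × 50 + 38 = 15638.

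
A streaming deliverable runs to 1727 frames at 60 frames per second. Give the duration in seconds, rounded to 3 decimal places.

28.783 seconds

Running time = 1727 × 1/60 = 1727/60 s ≈ 28.783 s.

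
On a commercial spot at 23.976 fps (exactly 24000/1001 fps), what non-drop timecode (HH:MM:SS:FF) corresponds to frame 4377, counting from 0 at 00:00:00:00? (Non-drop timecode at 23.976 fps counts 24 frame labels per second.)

00:03:02:09

4377 ÷ 24 = 182 full seconds, remainder 9 frames.
182 s = 0 h 3 min 2 s.
Timecode: 00:03:02:09.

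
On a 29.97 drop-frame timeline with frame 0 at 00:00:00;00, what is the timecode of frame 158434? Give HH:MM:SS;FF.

Ten DF minutes hold 17982 frames, so frame 158434 lies in block 8 (frames 143856–161837) with 14578 frames into that block.
The block's first minute is 1800 frames and the rest 1798 each; 14578 frames reaches minute 8, so 8 × 18 + 8 × 2 = 160 labels have been skipped so far.
Adding those back, label number 158434 + 160 = 158594 at 30 labels/s is 5286 s + 14 f = 1 h 28 min 6 s frame 14, i.e. 01:28:06;14.

01:28:06;14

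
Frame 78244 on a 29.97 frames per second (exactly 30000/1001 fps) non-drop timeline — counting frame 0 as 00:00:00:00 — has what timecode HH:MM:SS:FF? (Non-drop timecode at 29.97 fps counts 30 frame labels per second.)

78244 ÷ 30 = 2608 full seconds, remainder 4 frames.
2608 s = 0 h 43 min 28 s.
Timecode: 00:43:28:04.

00:43:28:04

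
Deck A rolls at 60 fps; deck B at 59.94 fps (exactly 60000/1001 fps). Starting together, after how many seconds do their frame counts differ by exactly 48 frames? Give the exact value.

The gap grows by |60000/1001 − 60| = 60/1001 frames per second.
Time for a 48-frame gap: 48 ÷ (60/1001) = 800.8 s.

800.8 seconds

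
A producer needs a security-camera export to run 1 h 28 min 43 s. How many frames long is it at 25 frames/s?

133075 frames

1 h 28 min 43 s = 5323 s.
Frames = 5323 × 25 = 133075.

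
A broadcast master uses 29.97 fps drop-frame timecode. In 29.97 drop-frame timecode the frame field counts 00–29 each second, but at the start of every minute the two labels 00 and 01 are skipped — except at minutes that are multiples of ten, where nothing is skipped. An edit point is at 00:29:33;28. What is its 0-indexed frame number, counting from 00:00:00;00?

53164

Complete 10-minute blocks: 2, each 17982 frames → 35964.
Remaining 9 whole minutes in the current block: 1800 + 8 × 1798 = 16184 frames.
Within the current minute: 33 × 30 + 28 − 2 = 1016 (labels ;00/;01 skipped at this minute). Total = 35964 + 16184 + 1016 = 53164.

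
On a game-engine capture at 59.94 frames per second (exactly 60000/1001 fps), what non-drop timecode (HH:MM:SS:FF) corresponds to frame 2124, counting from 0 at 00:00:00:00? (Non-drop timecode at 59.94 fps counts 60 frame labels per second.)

2124 ÷ 60 = 35 full seconds, remainder 24 frames.
35 s = 0 h 0 min 35 s.
Timecode: 00:00:35:24.

00:00:35:24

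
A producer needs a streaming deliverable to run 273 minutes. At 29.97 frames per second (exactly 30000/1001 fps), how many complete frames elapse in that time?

273 min = 16380 s.
Frames = 16380 × 30000/1001 = 5400000/11 ≈ 490909.0909.
Complete frames: 490909.

490909 frames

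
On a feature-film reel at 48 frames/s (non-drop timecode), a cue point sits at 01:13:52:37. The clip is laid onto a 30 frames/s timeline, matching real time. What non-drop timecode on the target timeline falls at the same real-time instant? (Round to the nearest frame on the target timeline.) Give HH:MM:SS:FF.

Source frame index: (1×3600 + 13×60 + 52) × 48 + 37 = 212773.
Real time: 212773 / (48) = 212773/48 s.
Target frame: (212773/48) × (30) = 1063865/8 ≈ 132983.125 → 132983.
At 30 labels/s: frame 132983 → 01:13:52:23.

01:13:52:23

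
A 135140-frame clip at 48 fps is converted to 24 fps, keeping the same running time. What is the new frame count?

67570 frames

Target frames = source frames × (target rate / source rate) = 135140 × (24)/(48) = 135140 × 1/2 = 67570.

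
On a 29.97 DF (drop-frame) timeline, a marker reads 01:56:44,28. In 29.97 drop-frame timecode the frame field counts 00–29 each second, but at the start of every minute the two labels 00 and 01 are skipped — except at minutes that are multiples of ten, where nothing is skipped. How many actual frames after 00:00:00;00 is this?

As if non-drop at 30 labels/s: (1 × 3600 + 56 × 60 + 44) × 30 + 28 = 210148.
Minute boundaries passed: 116; those not divisible by 10: 116 − 11 = 105; dropped labels = 2 × 105 = 210.
Actual frame index = 210148 − 210 = 209938.

209938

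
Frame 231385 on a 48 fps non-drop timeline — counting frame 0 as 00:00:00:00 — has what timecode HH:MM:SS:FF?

01:20:20:25

231385 ÷ 48 = 4820 full seconds, remainder 25 frames.
4820 s = 1 h 20 min 20 s.
Timecode: 01:20:20:25.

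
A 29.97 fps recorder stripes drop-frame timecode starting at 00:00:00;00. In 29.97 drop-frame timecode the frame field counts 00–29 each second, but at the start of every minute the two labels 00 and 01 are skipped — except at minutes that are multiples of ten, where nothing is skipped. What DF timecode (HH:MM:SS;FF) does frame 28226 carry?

00:15:41;24

Ten DF minutes hold 17982 frames, so frame 28226 lies in block 1 (frames 17982–35963) with 10244 frames into that block.
The block's first minute is 1800 frames and the rest 1798 each; 10244 frames reaches minute 5, so 1 × 18 + 5 × 2 = 28 labels have been skipped so far.
Adding those back, label number 28226 + 28 = 28254 at 30 labels/s is 941 s + 24 f = 0 h 15 min 41 s frame 24, i.e. 00:15:41;24.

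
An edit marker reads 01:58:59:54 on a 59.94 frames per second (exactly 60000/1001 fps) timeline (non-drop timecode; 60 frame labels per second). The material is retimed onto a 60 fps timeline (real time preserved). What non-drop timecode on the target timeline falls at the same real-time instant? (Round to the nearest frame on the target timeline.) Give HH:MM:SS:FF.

Source frame index: (1×3600 + 58×60 + 59) × 60 + 54 = 428394.
Real time: 428394 / (60000/1001) = 71470399/10000 s.
Target frame: (71470399/10000) × (60) = 214411197/500 ≈ 428822.394 → 428822.
At 60 labels/s: frame 428822 → 01:59:07:02.

01:59:07:02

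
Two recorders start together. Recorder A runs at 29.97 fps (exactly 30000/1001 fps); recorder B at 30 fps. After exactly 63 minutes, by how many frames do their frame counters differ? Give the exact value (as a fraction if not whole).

16200/143 frames

63 min = 3780 s.
A emits 30000/1001 × 3780 = 16200000/143 frames; B emits 30 × 3780 = 113400.
Difference = 16200/143 frames (≈ 113.2867); B is ahead of A.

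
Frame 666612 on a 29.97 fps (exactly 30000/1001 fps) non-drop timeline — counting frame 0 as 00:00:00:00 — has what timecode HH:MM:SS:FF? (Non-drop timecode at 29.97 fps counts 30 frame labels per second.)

666612 ÷ 30 = 22220 full seconds, remainder 12 frames.
22220 s = 6 h 10 min 20 s.
Timecode: 06:10:20:12.

06:10:20:12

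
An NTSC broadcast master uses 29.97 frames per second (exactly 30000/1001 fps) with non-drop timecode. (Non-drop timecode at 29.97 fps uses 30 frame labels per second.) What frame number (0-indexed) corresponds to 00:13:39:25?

Total seconds to the label: (0 × 3600 + 13 × 60 + 39) = 819.
Frame index = 819 × 30 + 25 = 24595.

24595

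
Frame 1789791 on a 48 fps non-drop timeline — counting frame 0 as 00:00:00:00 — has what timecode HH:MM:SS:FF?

10:21:27:15

1789791 ÷ 48 = 37287 full seconds, remainder 15 frames.
37287 s = 10 h 21 min 27 s.
Timecode: 10:21:27:15.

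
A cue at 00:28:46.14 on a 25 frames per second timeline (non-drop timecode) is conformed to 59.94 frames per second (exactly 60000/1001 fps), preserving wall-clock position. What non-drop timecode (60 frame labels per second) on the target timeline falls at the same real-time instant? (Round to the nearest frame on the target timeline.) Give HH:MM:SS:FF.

Source frame index: (0×3600 + 28×60 + 46) × 25 + 14 = 43164.
Real time: 43164 / (25) = 43164/25 s.
Target frame: (43164/25) × (60000/1001) = 9417600/91 ≈ 103490.110 → 103490.
At 60 labels/s: frame 103490 → 00:28:44:50.

00:28:44:50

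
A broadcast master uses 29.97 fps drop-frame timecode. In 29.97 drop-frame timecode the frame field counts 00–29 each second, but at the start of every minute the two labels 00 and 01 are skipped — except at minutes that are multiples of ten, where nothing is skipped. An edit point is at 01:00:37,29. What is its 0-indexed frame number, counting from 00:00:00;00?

109031

As if non-drop at 30 labels/s: (1 × 3600 + 0 × 60 + 37) × 30 + 29 = 109139.
Minute boundaries passed: 60; those not divisible by 10: 60 − 6 = 54; dropped labels = 2 × 54 = 108.
Actual frame index = 109139 − 108 = 109031.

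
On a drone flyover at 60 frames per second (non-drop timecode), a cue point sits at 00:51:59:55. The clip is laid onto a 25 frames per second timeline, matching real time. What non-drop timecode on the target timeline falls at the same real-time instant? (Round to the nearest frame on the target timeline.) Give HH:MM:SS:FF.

00:51:59:23

Source frame index: (0×3600 + 51×60 + 59) × 60 + 55 = 187195.
Real time: 187195 / (60) = 37439/12 s.
Target frame: (37439/12) × (25) = 935975/12 ≈ 77997.917 → 77998.
At 25 labels/s: frame 77998 → 00:51:59:23.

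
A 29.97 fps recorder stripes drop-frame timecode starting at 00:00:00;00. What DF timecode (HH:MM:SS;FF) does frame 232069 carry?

Ten DF minutes hold 17982 frames, so frame 232069 lies in block 12 (frames 215784–233765) with 16285 frames into that block.
The block's first minute is 1800 frames and the rest 1798 each; 16285 frames reaches minute 9, so 12 × 18 + 9 × 2 = 234 labels have been skipped so far.
Adding those back, label number 232069 + 234 = 232303 at 30 labels/s is 7743 s + 13 f = 2 h 9 min 3 s frame 13, i.e. 02:09:03;13.

02:09:03;13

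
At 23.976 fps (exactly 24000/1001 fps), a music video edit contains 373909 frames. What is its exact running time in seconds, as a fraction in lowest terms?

374282909/24000 seconds

Running time = 373909 ÷ (24000/1001) = 373909 × 1001/24000 = 374282909/24000 s.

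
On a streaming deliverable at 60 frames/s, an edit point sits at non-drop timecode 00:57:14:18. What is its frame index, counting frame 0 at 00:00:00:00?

frame 206058

Total seconds to the label: (0 × 3600 + 57 × 60 + 14) = 3434.
Frame index = 3434 × 60 + 18 = 206058.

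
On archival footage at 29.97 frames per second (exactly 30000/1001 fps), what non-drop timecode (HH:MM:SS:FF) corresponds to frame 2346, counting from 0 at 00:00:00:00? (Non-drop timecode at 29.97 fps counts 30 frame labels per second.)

00:01:18:06

2346 ÷ 30 = 78 full seconds, remainder 6 frames.
78 s = 0 h 1 min 18 s.
Timecode: 00:01:18:06.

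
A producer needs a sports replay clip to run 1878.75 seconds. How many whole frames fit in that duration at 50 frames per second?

93937 frames

Frames = 1878.75 × 50 = 187875/2 ≈ 93937.5000.
Complete frames: 93937.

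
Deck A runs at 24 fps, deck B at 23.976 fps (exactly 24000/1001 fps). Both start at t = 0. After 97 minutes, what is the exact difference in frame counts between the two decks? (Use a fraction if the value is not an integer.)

139680/1001 frames

97 min = 5820 s.
A emits 24 × 5820 = 139680 frames; B emits 24000/1001 × 5820 = 139680000/1001.
Difference = 139680/1001 frames (≈ 139.5405); B is behind A.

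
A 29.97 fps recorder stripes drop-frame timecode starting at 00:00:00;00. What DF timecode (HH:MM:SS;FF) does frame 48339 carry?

00:26:52;27

Each 10-minute DF block holds 10 × 60 × 30 − 9 × 2 = 17982 frames. 48339 ÷ 17982 → 2 full blocks, remainder 12375.
Within the partial block the first minute is 1800 frames and each further minute 1798, so 6 further minute boundaries passed. Total skipped labels = 18 × 2 + 2 × 6 = 48.
Non-drop label index = 48339 + 48 = 48387; at 30 labels/s that is 00:26:52:27, i.e. DF 00:26:52;27.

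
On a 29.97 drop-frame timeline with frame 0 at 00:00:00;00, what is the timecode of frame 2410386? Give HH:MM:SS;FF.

22:20:26;18

Ten DF minutes hold 17982 frames, so frame 2410386 lies in block 134 (frames 2409588–2427569) with 798 frames into that block.
The block's first minute is 1800 frames and the rest 1798 each; 798 frames reaches minute 0, so 134 × 18 + 0 × 2 = 2412 labels have been skipped so far.
Adding those back, label number 2410386 + 2412 = 2412798 at 30 labels/s is 80426 s + 18 f = 22 h 20 min 26 s frame 18, i.e. 22:20:26;18.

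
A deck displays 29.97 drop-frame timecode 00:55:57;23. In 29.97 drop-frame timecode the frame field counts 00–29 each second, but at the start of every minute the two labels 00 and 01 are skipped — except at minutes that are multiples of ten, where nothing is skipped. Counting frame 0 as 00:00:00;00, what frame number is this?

100633

Complete 10-minute blocks: 5, each 17982 frames → 89910.
Remaining 5 whole minutes in the current block: 1800 + 4 × 1798 = 8992 frames.
Within the current minute: 57 × 30 + 23 − 2 = 1731 (labels ;00/;01 skipped at this minute). Total = 89910 + 8992 + 1731 = 100633.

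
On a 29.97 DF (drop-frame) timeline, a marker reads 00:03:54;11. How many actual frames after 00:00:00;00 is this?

As if non-drop at 30 labels/s: (0 × 3600 + 3 × 60 + 54) × 30 + 11 = 7031.
Minute boundaries passed: 3; those not divisible by 10: 3 − 0 = 3; dropped labels = 2 × 3 = 6.
Actual frame index = 7031 − 6 = 7025.

7025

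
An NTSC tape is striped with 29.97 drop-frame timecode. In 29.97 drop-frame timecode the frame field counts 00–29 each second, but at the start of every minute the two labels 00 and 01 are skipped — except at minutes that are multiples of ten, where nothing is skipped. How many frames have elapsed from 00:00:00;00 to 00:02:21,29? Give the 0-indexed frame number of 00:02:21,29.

Complete 10-minute blocks: 0, each 17982 frames → 0.
Remaining 2 whole minutes in the current block: 1800 + 1 × 1798 = 3598 frames.
Within the current minute: 21 × 30 + 29 − 2 = 657 (labels ;00/;01 skipped at this minute). Total = 0 + 3598 + 657 = 4255.

4255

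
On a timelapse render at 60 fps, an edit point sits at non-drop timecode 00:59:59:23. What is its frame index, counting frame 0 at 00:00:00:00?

Total seconds to the label: (0 × 3600 + 59 × 60 + 59) = 3599.
Frame index = 3599 × 60 + 23 = 215963.

215963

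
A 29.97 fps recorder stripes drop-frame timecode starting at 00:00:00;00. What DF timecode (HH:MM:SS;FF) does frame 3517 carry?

00:01:57;09

Each 10-minute DF block holds 10 × 60 × 30 − 9 × 2 = 17982 frames. 3517 ÷ 17982 → 0 full blocks, remainder 3517.
Within the partial block the first minute is 1800 frames and each further minute 1798, so 1 further minute boundary passed. Total skipped labels = 18 × 0 + 2 × 1 = 2.
Non-drop label index = 3517 + 2 = 3519; at 30 labels/s that is 00:01:57:09, i.e. DF 00:01:57;09.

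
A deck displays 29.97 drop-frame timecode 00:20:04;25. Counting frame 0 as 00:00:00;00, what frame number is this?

Complete 10-minute blocks: 2, each 17982 frames → 35964.
Remaining 0 whole minutes in the current block: 0 frames.
Within the current minute: 4 × 30 + 25 = 145. Total = 35964 + 0 + 145 = 36109.

36109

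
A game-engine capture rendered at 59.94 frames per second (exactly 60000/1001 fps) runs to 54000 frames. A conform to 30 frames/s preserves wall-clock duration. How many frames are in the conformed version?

27027 frames

Target frames = source frames × (target rate / source rate) = 54000 × (30)/(60000/1001) = 54000 × 1001/2000 = 27027.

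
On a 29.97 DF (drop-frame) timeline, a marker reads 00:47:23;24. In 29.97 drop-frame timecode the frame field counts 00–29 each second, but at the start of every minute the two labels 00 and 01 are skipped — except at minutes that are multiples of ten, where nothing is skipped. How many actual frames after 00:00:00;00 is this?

As if non-drop at 30 labels/s: (0 × 3600 + 47 × 60 + 23) × 30 + 24 = 85314.
Minute boundaries passed: 47; those not divisible by 10: 47 − 4 = 43; dropped labels = 2 × 43 = 86.
Actual frame index = 85314 − 86 = 85228.

85228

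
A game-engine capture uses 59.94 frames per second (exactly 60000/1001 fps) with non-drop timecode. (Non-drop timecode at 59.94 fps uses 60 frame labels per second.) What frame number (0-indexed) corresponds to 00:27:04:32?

97472

Total seconds to the label: (0 × 3600 + 27 × 60 + 4) = 1624.
Frame index = 1624 × 60 + 32 = 97472.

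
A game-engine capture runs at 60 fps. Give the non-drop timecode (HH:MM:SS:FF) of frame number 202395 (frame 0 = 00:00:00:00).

00:56:13:15

202395 ÷ 60 = 3373 full seconds, remainder 15 frames.
3373 s = 0 h 56 min 13 s.
Timecode: 00:56:13:15.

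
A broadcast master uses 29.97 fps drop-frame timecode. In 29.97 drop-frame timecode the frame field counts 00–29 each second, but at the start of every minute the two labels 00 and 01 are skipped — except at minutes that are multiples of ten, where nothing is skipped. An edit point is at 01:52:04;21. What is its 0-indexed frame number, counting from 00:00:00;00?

Complete 10-minute blocks: 11, each 17982 frames → 197802.
Remaining 2 whole minutes in the current block: 1800 + 1 × 1798 = 3598 frames.
Within the current minute: 4 × 30 + 21 − 2 = 139 (labels ;00/;01 skipped at this minute). Total = 197802 + 3598 + 139 = 201539.

201539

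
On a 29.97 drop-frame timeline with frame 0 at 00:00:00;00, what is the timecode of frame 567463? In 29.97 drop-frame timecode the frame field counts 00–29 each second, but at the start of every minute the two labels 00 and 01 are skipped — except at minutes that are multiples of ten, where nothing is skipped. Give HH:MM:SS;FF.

Ten DF minutes hold 17982 frames, so frame 567463 lies in block 31 (frames 557442–575423) with 10021 frames into that block.
The block's first minute is 1800 frames and the rest 1798 each; 10021 frames reaches minute 5, so 31 × 18 + 5 × 2 = 568 labels have been skipped so far.
Adding those back, label number 567463 + 568 = 568031 at 30 labels/s is 18934 s + 11 f = 5 h 15 min 34 s frame 11, i.e. 05:15:34;11.

05:15:34;11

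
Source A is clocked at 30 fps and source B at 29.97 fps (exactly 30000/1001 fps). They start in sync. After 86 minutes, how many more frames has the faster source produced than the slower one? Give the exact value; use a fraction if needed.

154800/1001 frames

86 min = 5160 s.
A emits 30 × 5160 = 154800 frames; B emits 30000/1001 × 5160 = 154800000/1001.
Difference = 154800/1001 frames (≈ 154.6454); B is behind A.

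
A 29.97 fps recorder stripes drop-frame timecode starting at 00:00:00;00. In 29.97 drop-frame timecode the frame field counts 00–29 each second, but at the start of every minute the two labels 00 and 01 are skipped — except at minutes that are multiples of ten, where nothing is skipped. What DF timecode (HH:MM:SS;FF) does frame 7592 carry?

Ten DF minutes hold 17982 frames, so frame 7592 lies in block 0 (frames 0–17981) with 7592 frames into that block.
The block's first minute is 1800 frames and the rest 1798 each; 7592 frames reaches minute 4, so 0 × 18 + 4 × 2 = 8 labels have been skipped so far.
Adding those back, label number 7592 + 8 = 7600 at 30 labels/s is 253 s + 10 f = 0 h 4 min 13 s frame 10, i.e. 00:04:13;10.

00:04:13;10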